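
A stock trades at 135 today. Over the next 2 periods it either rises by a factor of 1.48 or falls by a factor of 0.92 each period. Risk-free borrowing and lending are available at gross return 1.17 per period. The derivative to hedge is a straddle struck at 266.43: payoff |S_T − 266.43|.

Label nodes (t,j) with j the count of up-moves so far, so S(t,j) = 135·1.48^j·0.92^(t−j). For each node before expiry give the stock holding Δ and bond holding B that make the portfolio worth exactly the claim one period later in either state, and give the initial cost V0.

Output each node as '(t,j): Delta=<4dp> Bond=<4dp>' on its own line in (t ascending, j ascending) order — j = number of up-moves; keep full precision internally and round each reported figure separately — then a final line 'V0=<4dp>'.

Since d<R<u, set p* = (R−d)/(u−d) = 0.4464; price each node as the discounted p*-expectation of its children.
Terminal payoffs: V(2,0)=152.1660, V(2,1)=82.6140, V(2,2)=29.2740
Node (1,0) S=124.2000: V=(p*·82.6140+(1−p*)·152.1660)/1.17=103.5179; Δ=(82.6140−152.1660)/(183.8160−114.2640)=-1.0000; B=V−Δ·S=227.7179
Node (1,1) S=199.8000: V=(p*·29.2740+(1−p*)·82.6140)/1.17=50.2577; Δ=(29.2740−82.6140)/(295.7040−183.8160)=-0.4767; B=V−Δ·S=145.5077
Node (0,0) S=135.0000: V=(p*·50.2577+(1−p*)·103.5179)/1.17=68.1547; Δ=(50.2577−103.5179)/(199.8000−124.2000)=-0.7045; B=V−Δ·S=163.2623
The time-0 hedge costs 68.1547, which is the no-arbitrage price.

(0,0): Delta=-0.7045 Bond=163.2623
(1,0): Delta=-1.0000 Bond=227.7179
(1,1): Delta=-0.4767 Bond=145.5077
V0=68.1547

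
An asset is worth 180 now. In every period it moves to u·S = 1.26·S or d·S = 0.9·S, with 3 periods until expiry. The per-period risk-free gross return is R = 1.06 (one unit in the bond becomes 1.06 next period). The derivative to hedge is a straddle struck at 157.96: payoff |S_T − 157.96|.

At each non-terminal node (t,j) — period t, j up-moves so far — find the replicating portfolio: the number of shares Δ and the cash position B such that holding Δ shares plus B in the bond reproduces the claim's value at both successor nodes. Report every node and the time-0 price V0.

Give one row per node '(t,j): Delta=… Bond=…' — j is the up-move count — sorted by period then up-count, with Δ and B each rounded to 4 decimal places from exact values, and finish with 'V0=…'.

Risk-neutral probability p* = (R−d)/(u−d) = (1.06−0.9)/(1.26−0.9) = 0.4444.
Terminal values V(3,·): V(3,0)=26.7400, V(3,1)=25.7480, V(3,2)=99.2312, V(3,3)=202.1077
Node (2,0) S=145.8000: V=(p*·25.7480+(1−p*)·26.7400)/1.06=24.8105; Δ=(25.7480−26.7400)/(183.7080−131.2200)=-0.0189; B=V−Δ·S=27.5660
Node (2,1) S=204.1200: V=(p*·99.2312+(1−p*)·25.7480)/1.06=55.1011; Δ=(99.2312−25.7480)/(257.1912−183.7080)=1.0000; B=V−Δ·S=-149.0189
Node (2,2) S=285.7680: V=(p*·202.1077+(1−p*)·99.2312)/1.06=136.7491; Δ=(202.1077−99.2312)/(360.0677−257.1912)=1.0000; B=V−Δ·S=-149.0189
Node (1,0) S=162.0000: V=(p*·55.1011+(1−p*)·24.8105)/1.06=36.1066; Δ=(55.1011−24.8105)/(204.1200−145.8000)=0.5194; B=V−Δ·S=-48.0341
Node (1,1) S=226.8000: V=(p*·136.7491+(1−p*)·55.1011)/1.06=86.2162; Δ=(136.7491−55.1011)/(285.7680−204.1200)=1.0000; B=V−Δ·S=-140.5838
Node (0,0) S=180.0000: V=(p*·86.2162+(1−p*)·36.1066)/1.06=55.0731; Δ=(86.2162−36.1066)/(226.8000−162.0000)=0.7733; B=V−Δ·S=-84.1201
Root portfolio cost Δ·180+B reproduces V0=55.0731.

(0,0): Delta=0.7733 Bond=-84.1201
(1,0): Delta=0.5194 Bond=-48.0341
(1,1): Delta=1.0000 Bond=-140.5838
(2,0): Delta=-0.0189 Bond=27.5660
(2,1): Delta=1.0000 Bond=-149.0189
(2,2): Delta=1.0000 Bond=-149.0189
V0=55.0731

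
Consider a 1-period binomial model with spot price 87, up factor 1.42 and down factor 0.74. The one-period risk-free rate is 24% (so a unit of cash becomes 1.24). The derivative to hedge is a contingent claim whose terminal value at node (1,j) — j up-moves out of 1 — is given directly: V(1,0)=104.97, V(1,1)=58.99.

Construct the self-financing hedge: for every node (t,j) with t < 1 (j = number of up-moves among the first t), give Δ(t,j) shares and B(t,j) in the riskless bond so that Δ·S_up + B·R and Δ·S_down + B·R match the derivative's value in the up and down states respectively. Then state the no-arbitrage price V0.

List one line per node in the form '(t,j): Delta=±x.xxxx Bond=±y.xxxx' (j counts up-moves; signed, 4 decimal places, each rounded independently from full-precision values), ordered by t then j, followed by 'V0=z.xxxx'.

(0,0): Delta=-0.7772 Bond=125.0057
V0=57.3880

No-arbitrage ⇒ martingale measure with p* = (R−d)/(u−d) = 0.7353.
Terminal values V(1,·): V(1,0)=104.9700, V(1,1)=58.9900
  t=0,j=0: stock 87.0000 → up 123.5400 (V=58.9900), down 64.3800 (V=104.9700). Price 57.3880; hedge Δ=-0.7772, bond B=125.0057.
Each (Δ,B) replicates both successor values, so the strategy is self-financing and V0 is arbitrage-free.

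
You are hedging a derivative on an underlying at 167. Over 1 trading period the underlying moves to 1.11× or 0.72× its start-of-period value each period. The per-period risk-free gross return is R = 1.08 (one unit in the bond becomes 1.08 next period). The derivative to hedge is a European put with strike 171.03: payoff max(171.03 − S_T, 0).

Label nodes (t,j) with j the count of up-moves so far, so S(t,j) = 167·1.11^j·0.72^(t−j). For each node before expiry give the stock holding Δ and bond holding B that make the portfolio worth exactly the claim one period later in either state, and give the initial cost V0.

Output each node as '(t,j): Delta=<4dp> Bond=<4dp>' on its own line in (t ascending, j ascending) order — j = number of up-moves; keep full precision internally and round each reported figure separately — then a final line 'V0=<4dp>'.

No-arbitrage ⇒ martingale measure with p* = (R−d)/(u−d) = 0.9231.
Terminal payoffs: V(1,0)=50.7900, V(1,1)=0.0000
(0,0): S=167.0000. Δ = (V_up−V_dn)/(S_up−S_dn) = (0.0000−50.7900)/(185.3700−120.2400) = -0.7798. V = [p*·0.0000 + (1−p*)·50.7900]/1.08 = 3.6175. B = V − Δ·S = 133.8483.
Each (Δ,B) replicates both successor values, so the strategy is self-financing and V0 is arbitrage-free.

(0,0): Delta=-0.7798 Bond=133.8483
V0=3.6175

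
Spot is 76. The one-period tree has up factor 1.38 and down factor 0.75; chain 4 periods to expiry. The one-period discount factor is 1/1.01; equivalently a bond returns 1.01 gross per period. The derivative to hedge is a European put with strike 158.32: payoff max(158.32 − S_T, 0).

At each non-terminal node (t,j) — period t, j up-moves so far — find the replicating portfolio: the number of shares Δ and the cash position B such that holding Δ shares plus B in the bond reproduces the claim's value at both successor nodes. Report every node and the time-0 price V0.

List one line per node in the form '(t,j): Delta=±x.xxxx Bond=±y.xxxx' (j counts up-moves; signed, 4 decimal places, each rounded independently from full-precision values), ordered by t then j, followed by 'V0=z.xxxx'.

No-arbitrage ⇒ martingale measure with p* = (R−d)/(u−d) = 0.4127.
Terminal payoffs: V(4,0)=134.2731, V(4,1)=114.0737, V(4,2)=76.9069, V(4,3)=8.5199, V(4,4)=0.0000
  t=3,j=0: stock 32.0625 → up 44.2462 (V=114.0737), down 24.0469 (V=134.2731). Price 124.6900; hedge Δ=-1.0000, bond B=156.7525.
  t=3,j=1: stock 58.9950 → up 81.4131 (V=76.9069), down 44.2462 (V=114.0737). Price 97.7575; hedge Δ=-1.0000, bond B=156.7525.
  t=3,j=2: stock 108.5508 → up 149.8001 (V=8.5199), down 81.4131 (V=76.9069). Price 48.2017; hedge Δ=-1.0000, bond B=156.7525.
  t=3,j=3: stock 199.7335 → up 275.6322 (V=0.0000), down 149.8001 (V=8.5199). Price 4.9542; hedge Δ=-0.0677, bond B=18.4779.
  t=2,j=0: stock 42.7500 → up 58.9950 (V=97.7575), down 32.0625 (V=124.6900). Price 112.4505; hedge Δ=-1.0000, bond B=155.2005.
  t=2,j=1: stock 78.6600 → up 108.5508 (V=48.2017), down 58.9950 (V=97.7575). Price 76.5405; hedge Δ=-1.0000, bond B=155.2005.
  t=2,j=2: stock 144.7344 → up 199.7335 (V=4.9542), down 108.5508 (V=48.2017). Price 30.0530; hedge Δ=-0.4743, bond B=98.6998.
  t=1,j=0: stock 57.0000 → up 78.6600 (V=76.5405), down 42.7500 (V=112.4505). Price 96.6638; hedge Δ=-1.0000, bond B=153.6638.
  t=1,j=1: stock 104.8800 → up 144.7344 (V=30.0530), down 78.6600 (V=76.5405). Price 56.7873; hedge Δ=-0.7036, bond B=130.5769.
  t=0,j=0: stock 76.0000 → up 104.8800 (V=56.7873), down 57.0000 (V=96.6638). Price 79.4127; hedge Δ=-0.8328, bond B=142.7088.
Self-financing check: at every node Δ·S+B equals the discounted successor values.

(0,0): Delta=-0.8328 Bond=142.7088
(1,0): Delta=-1.0000 Bond=153.6638
(1,1): Delta=-0.7036 Bond=130.5769
(2,0): Delta=-1.0000 Bond=155.2005
(2,1): Delta=-1.0000 Bond=155.2005
(2,2): Delta=-0.4743 Bond=98.6998
(3,0): Delta=-1.0000 Bond=156.7525
(3,1): Delta=-1.0000 Bond=156.7525
(3,2): Delta=-1.0000 Bond=156.7525
(3,3): Delta=-0.0677 Bond=18.4779
V0=79.4127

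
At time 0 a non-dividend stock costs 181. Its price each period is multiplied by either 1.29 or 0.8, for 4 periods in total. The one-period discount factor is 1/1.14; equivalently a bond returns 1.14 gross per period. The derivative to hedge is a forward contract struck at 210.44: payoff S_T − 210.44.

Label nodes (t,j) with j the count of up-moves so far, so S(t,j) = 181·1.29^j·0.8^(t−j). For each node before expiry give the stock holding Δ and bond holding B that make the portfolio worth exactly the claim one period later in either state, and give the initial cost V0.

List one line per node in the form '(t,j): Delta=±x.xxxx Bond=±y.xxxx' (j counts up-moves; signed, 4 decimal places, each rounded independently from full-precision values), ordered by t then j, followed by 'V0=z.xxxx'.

The replicating-portfolio and risk-neutral prices coincide; use p* = (1.14−0.8)/(1.29−0.8) = 0.6939 for the latter.
Payoff layer (t=4): V(4,0)=-136.3024, V(4,1)=-90.8931, V(4,2)=-17.6707, V(4,3)=100.4006, V(4,4)=290.7904
(3,0): S=92.6720. Δ = (V_up−V_dn)/(S_up−S_dn) = (-90.8931−-136.3024)/(119.5469−74.1376) = 1.0000. V = [p*·-90.8931 + (1−p*)·-136.3024]/1.14 = -91.9245. B = V − Δ·S = -184.5965.
(3,1): S=149.4336. Δ = (V_up−V_dn)/(S_up−S_dn) = (-17.6707−-90.8931)/(192.7693−119.5469) = 1.0000. V = [p*·-17.6707 + (1−p*)·-90.8931]/1.14 = -35.1629. B = V − Δ·S = -184.5965.
(3,2): S=240.9617. Δ = (V_up−V_dn)/(S_up−S_dn) = (100.4006−-17.6707)/(310.8406−192.7693) = 1.0000. V = [p*·100.4006 + (1−p*)·-17.6707]/1.14 = 56.3652. B = V − Δ·S = -184.5965.
(3,3): S=388.5507. Δ = (V_up−V_dn)/(S_up−S_dn) = (290.7904−100.4006)/(501.2304−310.8406) = 1.0000. V = [p*·290.7904 + (1−p*)·100.4006]/1.14 = 203.9542. B = V − Δ·S = -184.5965.
(2,0): S=115.8400. Δ = (V_up−V_dn)/(S_up−S_dn) = (-35.1629−-91.9245)/(149.4336−92.6720) = 1.0000. V = [p*·-35.1629 + (1−p*)·-91.9245]/1.14 = -46.0867. B = V − Δ·S = -161.9267.
(2,1): S=186.7920. Δ = (V_up−V_dn)/(S_up−S_dn) = (56.3652−-35.1629)/(240.9617−149.4336) = 1.0000. V = [p*·56.3652 + (1−p*)·-35.1629]/1.14 = 24.8653. B = V − Δ·S = -161.9267.
(2,2): S=301.2021. Δ = (V_up−V_dn)/(S_up−S_dn) = (203.9542−56.3652)/(388.5507−240.9617) = 1.0000. V = [p*·203.9542 + (1−p*)·56.3652]/1.14 = 139.2754. B = V − Δ·S = -161.9267.
(1,0): S=144.8000. Δ = (V_up−V_dn)/(S_up−S_dn) = (24.8653−-46.0867)/(186.7920−115.8400) = 1.0000. V = [p*·24.8653 + (1−p*)·-46.0867]/1.14 = 2.7590. B = V − Δ·S = -142.0410.
(1,1): S=233.4900. Δ = (V_up−V_dn)/(S_up−S_dn) = (139.2754−24.8653)/(301.2021−186.7920) = 1.0000. V = [p*·139.2754 + (1−p*)·24.8653]/1.14 = 91.4490. B = V − Δ·S = -142.0410.
(0,0): S=181.0000. Δ = (V_up−V_dn)/(S_up−S_dn) = (91.4490−2.7590)/(233.4900−144.8000) = 1.0000. V = [p*·91.4490 + (1−p*)·2.7590]/1.14 = 56.4026. B = V − Δ·S = -124.5974.
Each (Δ,B) replicates both successor values, so the strategy is self-financing and V0 is arbitrage-free.

(0,0): Delta=1.0000 Bond=-124.5974
(1,0): Delta=1.0000 Bond=-142.0410
(1,1): Delta=1.0000 Bond=-142.0410
(2,0): Delta=1.0000 Bond=-161.9267
(2,1): Delta=1.0000 Bond=-161.9267
(2,2): Delta=1.0000 Bond=-161.9267
(3,0): Delta=1.0000 Bond=-184.5965
(3,1): Delta=1.0000 Bond=-184.5965
(3,2): Delta=1.0000 Bond=-184.5965
(3,3): Delta=1.0000 Bond=-184.5965
V0=56.4026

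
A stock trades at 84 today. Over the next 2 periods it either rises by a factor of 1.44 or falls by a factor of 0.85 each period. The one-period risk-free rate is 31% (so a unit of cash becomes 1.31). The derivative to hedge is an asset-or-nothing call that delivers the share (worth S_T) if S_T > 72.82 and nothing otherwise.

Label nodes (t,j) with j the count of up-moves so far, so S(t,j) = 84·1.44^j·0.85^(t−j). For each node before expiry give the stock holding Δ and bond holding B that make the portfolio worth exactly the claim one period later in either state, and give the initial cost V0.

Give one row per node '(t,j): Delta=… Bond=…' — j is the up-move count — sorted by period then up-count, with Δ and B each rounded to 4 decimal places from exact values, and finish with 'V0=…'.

Risk-neutral probability p* = (R−d)/(u−d) = (1.31−0.85)/(1.44−0.85) = 0.7797.
At expiry t=2: V(2,0)=0.0000, V(2,1)=102.8160, V(2,2)=174.1824
(1,0): S=71.4000. Δ = (V_up−V_dn)/(S_up−S_dn) = (102.8160−0.0000)/(102.8160−60.6900) = 2.4407. V = [p*·102.8160 + (1−p*)·0.0000]/1.31 = 61.1921. B = V − Δ·S = -113.0723.
(1,1): S=120.9600. Δ = (V_up−V_dn)/(S_up−S_dn) = (174.1824−102.8160)/(174.1824−102.8160) = 1.0000. V = [p*·174.1824 + (1−p*)·102.8160]/1.31 = 120.9600. B = V − Δ·S = 0.0000.
(0,0): S=84.0000. Δ = (V_up−V_dn)/(S_up−S_dn) = (120.9600−61.1921)/(120.9600−71.4000) = 1.2060. V = [p*·120.9600 + (1−p*)·61.1921]/1.31 = 82.2831. B = V − Δ·S = -19.0185.
Root portfolio cost Δ·84+B reproduces V0=82.2831.

(0,0): Delta=1.2060 Bond=-19.0185
(1,0): Delta=2.4407 Bond=-113.0723
(1,1): Delta=1.0000 Bond=0.0000
V0=82.2831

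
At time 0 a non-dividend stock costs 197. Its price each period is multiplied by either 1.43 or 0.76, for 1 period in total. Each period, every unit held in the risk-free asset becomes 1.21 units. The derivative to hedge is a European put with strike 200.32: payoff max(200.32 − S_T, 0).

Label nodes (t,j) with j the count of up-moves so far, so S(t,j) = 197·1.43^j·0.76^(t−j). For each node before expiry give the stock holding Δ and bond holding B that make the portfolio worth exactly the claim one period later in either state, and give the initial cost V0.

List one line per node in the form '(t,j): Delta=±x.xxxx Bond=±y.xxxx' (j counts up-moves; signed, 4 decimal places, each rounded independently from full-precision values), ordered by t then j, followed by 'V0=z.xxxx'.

Since d<R<u, set p* = (R−d)/(u−d) = 0.6716; price each node as the discounted p*-expectation of its children.
Payoff layer (t=1): V(1,0)=50.6000, V(1,1)=0.0000
(0,0): S=197.0000. Δ = (V_up−V_dn)/(S_up−S_dn) = (0.0000−50.6000)/(281.7100−149.7200) = -0.3834. V = [p*·0.0000 + (1−p*)·50.6000]/1.21 = 13.7313. B = V − Δ·S = 89.2537.
Root portfolio cost Δ·197+B reproduces V0=13.7313.

(0,0): Delta=-0.3834 Bond=89.2537
V0=13.7313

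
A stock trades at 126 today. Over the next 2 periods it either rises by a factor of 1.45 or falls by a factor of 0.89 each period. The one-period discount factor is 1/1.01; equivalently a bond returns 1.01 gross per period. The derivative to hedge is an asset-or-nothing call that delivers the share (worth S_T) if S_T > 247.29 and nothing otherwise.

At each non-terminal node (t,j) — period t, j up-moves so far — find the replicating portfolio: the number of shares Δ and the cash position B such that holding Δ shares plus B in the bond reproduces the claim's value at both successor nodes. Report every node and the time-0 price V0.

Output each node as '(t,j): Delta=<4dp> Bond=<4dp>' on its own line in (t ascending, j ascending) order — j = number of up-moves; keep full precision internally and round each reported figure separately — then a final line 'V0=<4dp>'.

(0,0): Delta=0.7966 Bond=-88.4421
(1,0): Delta=0.0000 Bond=0.0000
(1,1): Delta=2.5893 Bond=-416.8571
V0=11.9248

Risk-neutral probability p* = (R−d)/(u−d) = (1.01−0.89)/(1.45−0.89) = 0.2143.
Terminal payoffs: V(2,0)=0.0000, V(2,1)=0.0000, V(2,2)=264.9150
(1,0): S=112.1400. Δ = (V_up−V_dn)/(S_up−S_dn) = (0.0000−0.0000)/(162.6030−99.8046) = 0.0000. V = [p*·0.0000 + (1−p*)·0.0000]/1.01 = 0.0000. B = V − Δ·S = 0.0000.
(1,1): S=182.7000. Δ = (V_up−V_dn)/(S_up−S_dn) = (264.9150−0.0000)/(264.9150−162.6030) = 2.5893. V = [p*·264.9150 + (1−p*)·0.0000]/1.01 = 56.2054. B = V − Δ·S = -416.8571.
(0,0): S=126.0000. Δ = (V_up−V_dn)/(S_up−S_dn) = (56.2054−0.0000)/(182.7000−112.1400) = 0.7966. V = [p*·56.2054 + (1−p*)·0.0000]/1.01 = 11.9248. B = V − Δ·S = -88.4421.
Each (Δ,B) replicates both successor values, so the strategy is self-financing and V0 is arbitrage-free.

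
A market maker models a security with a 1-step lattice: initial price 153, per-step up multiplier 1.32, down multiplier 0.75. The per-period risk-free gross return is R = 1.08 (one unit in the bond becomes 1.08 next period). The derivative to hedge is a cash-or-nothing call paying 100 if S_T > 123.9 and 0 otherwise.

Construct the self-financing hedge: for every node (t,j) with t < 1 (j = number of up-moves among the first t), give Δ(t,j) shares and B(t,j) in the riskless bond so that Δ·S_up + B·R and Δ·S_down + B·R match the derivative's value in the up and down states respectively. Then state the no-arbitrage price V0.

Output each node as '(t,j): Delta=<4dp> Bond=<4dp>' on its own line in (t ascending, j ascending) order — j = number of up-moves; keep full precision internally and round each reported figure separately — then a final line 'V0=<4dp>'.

(0,0): Delta=1.1467 Bond=-121.8324
V0=53.6062

Risk-neutral probability p* = (R−d)/(u−d) = (1.08−0.75)/(1.32−0.75) = 0.5789.
At expiry t=1: V(1,0)=0.0000, V(1,1)=100.0000
Node (0,0) S=153.0000: V=(p*·100.0000+(1−p*)·0.0000)/1.08=53.6062; Δ=(100.0000−0.0000)/(201.9600−114.7500)=1.1467; B=V−Δ·S=-121.8324
Root portfolio cost Δ·153+B reproduces V0=53.6062.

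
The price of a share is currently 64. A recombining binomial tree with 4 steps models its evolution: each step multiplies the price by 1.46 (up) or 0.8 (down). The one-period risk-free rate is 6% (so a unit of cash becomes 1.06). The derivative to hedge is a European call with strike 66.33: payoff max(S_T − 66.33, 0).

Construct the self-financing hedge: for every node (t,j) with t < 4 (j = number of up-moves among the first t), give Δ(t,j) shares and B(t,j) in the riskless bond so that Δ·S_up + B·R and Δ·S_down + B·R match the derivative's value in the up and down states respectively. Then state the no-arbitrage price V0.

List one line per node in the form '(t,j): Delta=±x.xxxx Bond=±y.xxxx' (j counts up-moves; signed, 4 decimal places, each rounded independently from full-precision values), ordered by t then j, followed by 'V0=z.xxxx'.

Under the risk-neutral measure, an up-move has probability p* = (R−d)/(u−d) = 0.3939 and values discount at R = 1.06.
At expiry t=4: V(4,0)=0.0000, V(4,1)=0.0000, V(4,2)=20.9803, V(4,3)=93.0114, V(4,4)=224.4680
(3,0): S=32.7680. Δ = (V_up−V_dn)/(S_up−S_dn) = (0.0000−0.0000)/(47.8413−26.2144) = 0.0000. V = [p*·0.0000 + (1−p*)·0.0000]/1.06 = 0.0000. B = V − Δ·S = 0.0000.
(3,1): S=59.8016. Δ = (V_up−V_dn)/(S_up−S_dn) = (20.9803−0.0000)/(87.3103−47.8413) = 0.5316. V = [p*·20.9803 + (1−p*)·0.0000]/1.06 = 7.7972. B = V − Δ·S = -23.9912.
(3,2): S=109.1379. Δ = (V_up−V_dn)/(S_up−S_dn) = (93.0114−20.9803)/(159.3414−87.3103) = 1.0000. V = [p*·93.0114 + (1−p*)·20.9803]/1.06 = 46.5624. B = V − Δ·S = -62.5755.
(3,3): S=199.1767. Δ = (V_up−V_dn)/(S_up−S_dn) = (224.4680−93.0114)/(290.7980−159.3414) = 1.0000. V = [p*·224.4680 + (1−p*)·93.0114]/1.06 = 136.6012. B = V − Δ·S = -62.5755.
(2,0): S=40.9600. Δ = (V_up−V_dn)/(S_up−S_dn) = (7.7972−0.0000)/(59.8016−32.7680) = 0.2884. V = [p*·7.7972 + (1−p*)·0.0000]/1.06 = 2.8977. B = V − Δ·S = -8.9161.
(2,1): S=74.7520. Δ = (V_up−V_dn)/(S_up−S_dn) = (46.5624−7.7972)/(109.1379−59.8016) = 0.7857. V = [p*·46.5624 + (1−p*)·7.7972]/1.06 = 21.7626. B = V − Δ·S = -36.9727.
(2,2): S=136.4224. Δ = (V_up−V_dn)/(S_up−S_dn) = (136.6012−46.5624)/(199.1767−109.1379) = 1.0000. V = [p*·136.6012 + (1−p*)·46.5624]/1.06 = 77.3889. B = V − Δ·S = -59.0335.
(1,0): S=51.2000. Δ = (V_up−V_dn)/(S_up−S_dn) = (21.7626−2.8977)/(74.7520−40.9600) = 0.5583. V = [p*·21.7626 + (1−p*)·2.8977]/1.06 = 9.7447. B = V − Δ·S = -18.8384.
(1,1): S=93.4400. Δ = (V_up−V_dn)/(S_up−S_dn) = (77.3889−21.7626)/(136.4224−74.7520) = 0.9020. V = [p*·77.3889 + (1−p*)·21.7626]/1.06 = 41.2038. B = V − Δ·S = -43.0786.
(0,0): S=64.0000. Δ = (V_up−V_dn)/(S_up−S_dn) = (41.2038−9.7447)/(93.4400−51.2000) = 0.7448. V = [p*·41.2038 + (1−p*)·9.7447]/1.06 = 20.8846. B = V − Δ·S = -26.7807.
Check: Δ(0,0)·S0 + B(0,0) = 20.8846 = V0.

(0,0): Delta=0.7448 Bond=-26.7807
(1,0): Delta=0.5583 Bond=-18.8384
(1,1): Delta=0.9020 Bond=-43.0786
(2,0): Delta=0.2884 Bond=-8.9161
(2,1): Delta=0.7857 Bond=-36.9727
(2,2): Delta=1.0000 Bond=-59.0335
(3,0): Delta=0.0000 Bond=0.0000
(3,1): Delta=0.5316 Bond=-23.9912
(3,2): Delta=1.0000 Bond=-62.5755
(3,3): Delta=1.0000 Bond=-62.5755
V0=20.8846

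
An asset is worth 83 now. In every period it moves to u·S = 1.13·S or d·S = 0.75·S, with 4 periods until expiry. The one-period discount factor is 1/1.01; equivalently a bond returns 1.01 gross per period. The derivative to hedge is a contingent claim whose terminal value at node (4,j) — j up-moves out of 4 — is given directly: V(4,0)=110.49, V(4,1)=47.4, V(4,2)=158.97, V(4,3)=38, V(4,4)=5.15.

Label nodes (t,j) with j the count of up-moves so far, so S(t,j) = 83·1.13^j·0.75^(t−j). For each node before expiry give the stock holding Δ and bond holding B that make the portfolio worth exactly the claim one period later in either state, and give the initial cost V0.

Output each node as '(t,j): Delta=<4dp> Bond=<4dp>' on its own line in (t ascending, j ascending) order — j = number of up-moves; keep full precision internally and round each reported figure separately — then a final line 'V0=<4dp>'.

No-arbitrage ⇒ martingale measure with p* = (R−d)/(u−d) = 0.6842.
At expiry t=4: V(4,0)=110.4900, V(4,1)=47.4000, V(4,2)=158.9700, V(4,3)=38.0000, V(4,4)=5.1500
  t=3,j=0: stock 35.0156 → up 39.5677 (V=47.4000), down 26.2617 (V=110.4900). Price 66.6566; hedge Δ=-4.7415, bond B=232.6829.
  t=3,j=1: stock 52.7569 → up 59.6153 (V=158.9700), down 39.5677 (V=47.4000). Price 122.5122; hedge Δ=5.5653, bond B=-171.0930.
  t=3,j=2: stock 79.4870 → up 89.8203 (V=38.0000), down 59.6153 (V=158.9700). Price 75.4466; hedge Δ=-4.0050, bond B=393.7887.
  t=3,j=3: stock 119.7605 → up 135.3293 (V=5.1500), down 89.8203 (V=38.0000). Price 15.3700; hedge Δ=-0.7218, bond B=101.8174.
  t=2,j=0: stock 46.6875 → up 52.7569 (V=122.5122), down 35.0156 (V=66.6566). Price 103.8353; hedge Δ=3.1483, bond B=-43.1533.
  t=2,j=1: stock 70.3425 → up 79.4870 (V=75.4466), down 52.7569 (V=122.5122). Price 89.4153; hedge Δ=-1.7608, bond B=213.2723.
  t=2,j=2: stock 105.9827 → up 119.7605 (V=15.3700), down 79.4870 (V=75.4466). Price 34.0015; hedge Δ=-1.4917, bond B=192.0978.
  t=1,j=0: stock 62.2500 → up 70.3425 (V=89.4153), down 46.6875 (V=103.8353). Price 93.0386; hedge Δ=-0.6096, bond B=130.9859.
  t=1,j=1: stock 93.7900 → up 105.9827 (V=34.0015), down 70.3425 (V=89.4153). Price 50.9907; hedge Δ=-1.5548, bond B=196.8163.
  t=0,j=0: stock 83.0000 → up 93.7900 (V=50.9907), down 62.2500 (V=93.0386). Price 63.6326; hedge Δ=-1.3332, bond B=174.2849.
Each (Δ,B) replicates both successor values, so the strategy is self-financing and V0 is arbitrage-free.

(0,0): Delta=-1.3332 Bond=174.2849
(1,0): Delta=-0.6096 Bond=130.9859
(1,1): Delta=-1.5548 Bond=196.8163
(2,0): Delta=3.1483 Bond=-43.1533
(2,1): Delta=-1.7608 Bond=213.2723
(2,2): Delta=-1.4917 Bond=192.0978
(3,0): Delta=-4.7415 Bond=232.6829
(3,1): Delta=5.5653 Bond=-171.0930
(3,2): Delta=-4.0050 Bond=393.7887
(3,3): Delta=-0.7218 Bond=101.8174
V0=63.6326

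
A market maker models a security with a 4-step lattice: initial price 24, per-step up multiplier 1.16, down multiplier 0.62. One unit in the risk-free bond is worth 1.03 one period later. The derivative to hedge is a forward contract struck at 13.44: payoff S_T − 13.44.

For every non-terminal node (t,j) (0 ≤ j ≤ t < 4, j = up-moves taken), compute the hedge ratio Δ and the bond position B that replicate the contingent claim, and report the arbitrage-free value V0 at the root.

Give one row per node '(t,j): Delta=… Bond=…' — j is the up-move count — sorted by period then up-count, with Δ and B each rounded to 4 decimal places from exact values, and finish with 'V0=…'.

No-arbitrage ⇒ martingale measure with p* = (R−d)/(u−d) = 0.7593.
Terminal payoffs: V(4,0)=-9.8937, V(4,1)=-6.8049, V(4,2)=-1.0260, V(4,3)=9.7861, V(4,4)=30.0153
Node (3,0) S=5.7199: V=(p*·-6.8049+(1−p*)·-9.8937)/1.03=-7.3287; Δ=(-6.8049−-9.8937)/(6.6351−3.5463)=1.0000; B=V−Δ·S=-13.0485
Node (3,1) S=10.7017: V=(p*·-1.0260+(1−p*)·-6.8049)/1.03=-2.3468; Δ=(-1.0260−-6.8049)/(12.4140−6.6351)=1.0000; B=V−Δ·S=-13.0485
Node (3,2) S=20.0225: V=(p*·9.7861+(1−p*)·-1.0260)/1.03=6.9740; Δ=(9.7861−-1.0260)/(23.2261−12.4140)=1.0000; B=V−Δ·S=-13.0485
Node (3,3) S=37.4615: V=(p*·30.0153+(1−p*)·9.7861)/1.03=24.4130; Δ=(30.0153−9.7861)/(43.4553−23.2261)=1.0000; B=V−Δ·S=-13.0485
Node (2,0) S=9.2256: V=(p*·-2.3468+(1−p*)·-7.3287)/1.03=-3.4429; Δ=(-2.3468−-7.3287)/(10.7017−5.7199)=1.0000; B=V−Δ·S=-12.6685
Node (2,1) S=17.2608: V=(p*·6.9740+(1−p*)·-2.3468)/1.03=4.5923; Δ=(6.9740−-2.3468)/(20.0225−10.7017)=1.0000; B=V−Δ·S=-12.6685
Node (2,2) S=32.2944: V=(p*·24.4130+(1−p*)·6.9740)/1.03=19.6259; Δ=(24.4130−6.9740)/(37.4615−20.0225)=1.0000; B=V−Δ·S=-12.6685
Node (1,0) S=14.8800: V=(p*·4.5923+(1−p*)·-3.4429)/1.03=2.5805; Δ=(4.5923−-3.4429)/(17.2608−9.2256)=1.0000; B=V−Δ·S=-12.2995
Node (1,1) S=27.8400: V=(p*·19.6259+(1−p*)·4.5923)/1.03=15.5405; Δ=(19.6259−4.5923)/(32.2944−17.2608)=1.0000; B=V−Δ·S=-12.2995
Node (0,0) S=24.0000: V=(p*·15.5405+(1−p*)·2.5805)/1.03=12.0587; Δ=(15.5405−2.5805)/(27.8400−14.8800)=1.0000; B=V−Δ·S=-11.9413
Each (Δ,B) replicates both successor values, so the strategy is self-financing and V0 is arbitrage-free.

(0,0): Delta=1.0000 Bond=-11.9413
(1,0): Delta=1.0000 Bond=-12.2995
(1,1): Delta=1.0000 Bond=-12.2995
(2,0): Delta=1.0000 Bond=-12.6685
(2,1): Delta=1.0000 Bond=-12.6685
(2,2): Delta=1.0000 Bond=-12.6685
(3,0): Delta=1.0000 Bond=-13.0485
(3,1): Delta=1.0000 Bond=-13.0485
(3,2): Delta=1.0000 Bond=-13.0485
(3,3): Delta=1.0000 Bond=-13.0485
V0=12.0587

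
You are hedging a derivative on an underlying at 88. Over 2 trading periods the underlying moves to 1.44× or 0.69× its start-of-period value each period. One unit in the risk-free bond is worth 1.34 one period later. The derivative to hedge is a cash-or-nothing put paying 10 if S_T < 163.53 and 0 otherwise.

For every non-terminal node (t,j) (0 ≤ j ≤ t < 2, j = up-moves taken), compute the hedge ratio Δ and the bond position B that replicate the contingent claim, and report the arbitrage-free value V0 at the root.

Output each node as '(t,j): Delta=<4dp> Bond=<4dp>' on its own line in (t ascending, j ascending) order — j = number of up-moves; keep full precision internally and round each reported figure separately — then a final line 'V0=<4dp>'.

(0,0): Delta=-0.0980 Bond=10.0097
(1,0): Delta=0.0000 Bond=7.4627
(1,1): Delta=-0.1052 Bond=14.3284
V0=1.3861

The replicating-portfolio and risk-neutral prices coincide; use p* = (1.34−0.69)/(1.44−0.69) = 0.8667 for the latter.
At expiry t=2: V(2,0)=10.0000, V(2,1)=10.0000, V(2,2)=0.0000
Node (1,0) S=60.7200: V=(p*·10.0000+(1−p*)·10.0000)/1.34=7.4627; Δ=(10.0000−10.0000)/(87.4368−41.8968)=0.0000; B=V−Δ·S=7.4627
Node (1,1) S=126.7200: V=(p*·0.0000+(1−p*)·10.0000)/1.34=0.9950; Δ=(0.0000−10.0000)/(182.4768−87.4368)=-0.1052; B=V−Δ·S=14.3284
Node (0,0) S=88.0000: V=(p*·0.9950+(1−p*)·7.4627)/1.34=1.3861; Δ=(0.9950−7.4627)/(126.7200−60.7200)=-0.0980; B=V−Δ·S=10.0097
Check: Δ(0,0)·S0 + B(0,0) = 1.3861 = V0.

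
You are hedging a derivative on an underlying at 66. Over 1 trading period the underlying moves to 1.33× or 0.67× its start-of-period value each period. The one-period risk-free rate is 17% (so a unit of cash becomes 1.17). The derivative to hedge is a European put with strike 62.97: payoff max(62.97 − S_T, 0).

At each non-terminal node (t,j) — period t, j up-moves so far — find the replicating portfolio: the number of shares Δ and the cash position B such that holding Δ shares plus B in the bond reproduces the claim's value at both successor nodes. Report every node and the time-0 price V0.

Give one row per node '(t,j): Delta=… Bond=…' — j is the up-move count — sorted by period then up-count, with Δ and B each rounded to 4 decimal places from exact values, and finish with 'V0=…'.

Since d<R<u, set p* = (R−d)/(u−d) = 0.7576; price each node as the discounted p*-expectation of its children.
Payoff layer (t=1): V(1,0)=18.7500, V(1,1)=0.0000
  t=0,j=0: stock 66.0000 → up 87.7800 (V=0.0000), down 44.2200 (V=18.7500). Price 3.8850; hedge Δ=-0.4304, bond B=32.2941.
Each (Δ,B) replicates both successor values, so the strategy is self-financing and V0 is arbitrage-free.

(0,0): Delta=-0.4304 Bond=32.2941
V0=3.8850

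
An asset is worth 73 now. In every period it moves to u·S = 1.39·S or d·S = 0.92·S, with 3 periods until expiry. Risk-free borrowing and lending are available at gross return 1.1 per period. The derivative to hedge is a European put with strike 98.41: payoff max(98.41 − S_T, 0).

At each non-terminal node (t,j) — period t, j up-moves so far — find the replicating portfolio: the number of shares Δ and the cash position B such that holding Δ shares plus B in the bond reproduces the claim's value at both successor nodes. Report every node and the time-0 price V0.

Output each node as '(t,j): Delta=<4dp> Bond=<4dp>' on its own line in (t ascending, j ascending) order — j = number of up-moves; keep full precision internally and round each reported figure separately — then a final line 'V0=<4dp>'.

(0,0): Delta=-0.4089 Bond=41.3026
(1,0): Delta=-0.6542 Bond=61.9077
(1,1): Delta=-0.1473 Bond=18.8902
(2,0): Delta=-1.0000 Bond=89.4636
(2,1): Delta=-0.2855 Bond=33.6767
(2,2): Delta=0.0000 Bond=0.0000
V0=11.4524

The replicating-portfolio and risk-neutral prices coincide; use p* = (1.1−0.92)/(1.39−0.92) = 0.3830 for the latter.
Terminal payoffs: V(3,0)=41.5658, V(3,1)=12.5258, V(3,2)=0.0000, V(3,3)=0.0000
  t=2,j=0: stock 61.7872 → up 85.8842 (V=12.5258), down 56.8442 (V=41.5658). Price 27.6764; hedge Δ=-1.0000, bond B=89.4636.
  t=2,j=1: stock 93.3524 → up 129.7598 (V=0.0000), down 85.8842 (V=12.5258). Price 7.0261; hedge Δ=-0.2855, bond B=33.6767.
  t=2,j=2: stock 141.0433 → up 196.0502 (V=0.0000), down 129.7598 (V=0.0000). Price 0.0000; hedge Δ=0.0000, bond B=0.0000.
  t=1,j=0: stock 67.1600 → up 93.3524 (V=7.0261), down 61.7872 (V=27.6764). Price 17.9707; hedge Δ=-0.6542, bond B=61.9077.
  t=1,j=1: stock 101.4700 → up 141.0433 (V=0.0000), down 93.3524 (V=7.0261). Price 3.9411; hedge Δ=-0.1473, bond B=18.8902.
  t=0,j=0: stock 73.0000 → up 101.4700 (V=3.9411), down 67.1600 (V=17.9707). Price 11.4524; hedge Δ=-0.4089, bond B=41.3026.
The time-0 hedge costs 11.4524, which is the no-arbitrage price.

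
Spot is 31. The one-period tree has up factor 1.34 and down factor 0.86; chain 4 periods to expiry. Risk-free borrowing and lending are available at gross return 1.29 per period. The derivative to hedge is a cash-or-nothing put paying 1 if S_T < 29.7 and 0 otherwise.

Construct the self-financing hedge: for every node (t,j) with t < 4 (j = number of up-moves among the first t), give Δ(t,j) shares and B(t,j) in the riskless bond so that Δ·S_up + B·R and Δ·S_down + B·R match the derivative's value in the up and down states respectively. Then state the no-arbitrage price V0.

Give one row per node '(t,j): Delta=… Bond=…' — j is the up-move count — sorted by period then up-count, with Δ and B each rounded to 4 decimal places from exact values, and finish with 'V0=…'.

No-arbitrage ⇒ martingale measure with p* = (R−d)/(u−d) = 0.8958.
Terminal values V(4,·): V(4,0)=1.0000, V(4,1)=1.0000, V(4,2)=0.0000, V(4,3)=0.0000, V(4,4)=0.0000
(3,0): S=19.7177. Δ = (V_up−V_dn)/(S_up−S_dn) = (1.0000−1.0000)/(26.4218−16.9573) = 0.0000. V = [p*·1.0000 + (1−p*)·1.0000]/1.29 = 0.7752. B = V − Δ·S = 0.7752.
(3,1): S=30.7230. Δ = (V_up−V_dn)/(S_up−S_dn) = (0.0000−1.0000)/(41.1688−26.4218) = -0.0678. V = [p*·0.0000 + (1−p*)·1.0000]/1.29 = 0.0807. B = V − Δ·S = 2.1641.
(3,2): S=47.8707. Δ = (V_up−V_dn)/(S_up−S_dn) = (0.0000−0.0000)/(64.1467−41.1688) = 0.0000. V = [p*·0.0000 + (1−p*)·0.0000]/1.29 = 0.0000. B = V − Δ·S = 0.0000.
(3,3): S=74.5892. Δ = (V_up−V_dn)/(S_up−S_dn) = (0.0000−0.0000)/(99.9496−64.1467) = 0.0000. V = [p*·0.0000 + (1−p*)·0.0000]/1.29 = 0.0000. B = V − Δ·S = 0.0000.
(2,0): S=22.9276. Δ = (V_up−V_dn)/(S_up−S_dn) = (0.0807−0.7752)/(30.7230−19.7177) = -0.0631. V = [p*·0.0807 + (1−p*)·0.7752]/1.29 = 0.1187. B = V − Δ·S = 1.5654.
(2,1): S=35.7244. Δ = (V_up−V_dn)/(S_up−S_dn) = (0.0000−0.0807)/(47.8707−30.7230) = -0.0047. V = [p*·0.0000 + (1−p*)·0.0807]/1.29 = 0.0065. B = V − Δ·S = 0.1747.
(2,2): S=55.6636. Δ = (V_up−V_dn)/(S_up−S_dn) = (0.0000−0.0000)/(74.5892−47.8707) = 0.0000. V = [p*·0.0000 + (1−p*)·0.0000]/1.29 = 0.0000. B = V − Δ·S = 0.0000.
(1,0): S=26.6600. Δ = (V_up−V_dn)/(S_up−S_dn) = (0.0065−0.1187)/(35.7244−22.9276) = -0.0088. V = [p*·0.0065 + (1−p*)·0.1187]/1.29 = 0.0141. B = V − Δ·S = 0.2478.
(1,1): S=41.5400. Δ = (V_up−V_dn)/(S_up−S_dn) = (0.0000−0.0065)/(55.6636−35.7244) = -0.0003. V = [p*·0.0000 + (1−p*)·0.0065]/1.29 = 0.0005. B = V − Δ·S = 0.0141.
(0,0): S=31.0000. Δ = (V_up−V_dn)/(S_up−S_dn) = (0.0005−0.0141)/(41.5400−26.6600) = -0.0009. V = [p*·0.0005 + (1−p*)·0.0141]/1.29 = 0.0015. B = V − Δ·S = 0.0298.
Check: Δ(0,0)·S0 + B(0,0) = 0.0015 = V0.

(0,0): Delta=-0.0009 Bond=0.0298
(1,0): Delta=-0.0088 Bond=0.2478
(1,1): Delta=-0.0003 Bond=0.0141
(2,0): Delta=-0.0631 Bond=1.5654
(2,1): Delta=-0.0047 Bond=0.1747
(2,2): Delta=0.0000 Bond=0.0000
(3,0): Delta=0.0000 Bond=0.7752
(3,1): Delta=-0.0678 Bond=2.1641
(3,2): Delta=0.0000 Bond=0.0000
(3,3): Delta=0.0000 Bond=0.0000
V0=0.0015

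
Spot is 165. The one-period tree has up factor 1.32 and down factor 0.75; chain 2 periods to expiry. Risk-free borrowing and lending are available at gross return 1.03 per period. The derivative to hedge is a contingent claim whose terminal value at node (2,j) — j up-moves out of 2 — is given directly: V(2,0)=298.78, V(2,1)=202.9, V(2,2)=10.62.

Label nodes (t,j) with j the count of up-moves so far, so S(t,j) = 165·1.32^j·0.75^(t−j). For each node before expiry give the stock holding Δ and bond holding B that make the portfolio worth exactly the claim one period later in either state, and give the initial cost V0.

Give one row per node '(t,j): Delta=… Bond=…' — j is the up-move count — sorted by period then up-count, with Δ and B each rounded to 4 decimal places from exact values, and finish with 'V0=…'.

No-arbitrage ⇒ martingale measure with p* = (R−d)/(u−d) = 0.4912.
Payoff layer (t=2): V(2,0)=298.7800, V(2,1)=202.9000, V(2,2)=10.6200
Node (1,0) S=123.7500: V=(p*·202.9000+(1−p*)·298.7800)/1.03=244.3505; Δ=(202.9000−298.7800)/(163.3500−92.8125)=-1.3593; B=V−Δ·S=412.5611
Node (1,1) S=217.8000: V=(p*·10.6200+(1−p*)·202.9000)/1.03=105.2880; Δ=(10.6200−202.9000)/(287.4960−163.3500)=-1.5488; B=V−Δ·S=442.6214
Node (0,0) S=165.0000: V=(p*·105.2880+(1−p*)·244.3505)/1.03=170.9118; Δ=(105.2880−244.3505)/(217.8000−123.7500)=-1.4786; B=V−Δ·S=414.8811
The time-0 hedge costs 170.9118, which is the no-arbitrage price.

(0,0): Delta=-1.4786 Bond=414.8811
(1,0): Delta=-1.3593 Bond=412.5611
(1,1): Delta=-1.5488 Bond=442.6214
V0=170.9118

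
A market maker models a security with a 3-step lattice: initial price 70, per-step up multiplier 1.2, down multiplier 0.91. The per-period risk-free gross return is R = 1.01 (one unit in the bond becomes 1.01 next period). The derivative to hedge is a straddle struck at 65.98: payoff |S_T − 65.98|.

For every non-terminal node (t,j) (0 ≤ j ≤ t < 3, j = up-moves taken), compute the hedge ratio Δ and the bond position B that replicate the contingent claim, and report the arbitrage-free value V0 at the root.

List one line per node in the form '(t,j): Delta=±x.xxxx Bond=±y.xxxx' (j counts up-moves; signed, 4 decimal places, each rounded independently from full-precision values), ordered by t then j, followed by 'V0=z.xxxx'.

(0,0): Delta=0.4515 Bond=-18.4231
(1,0): Delta=0.0708 Bond=5.6414
(1,1): Delta=1.0000 Bond=-64.6799
(2,0): Delta=-0.5740 Bond=43.0791
(2,1): Delta=1.0000 Bond=-65.3267
(2,2): Delta=1.0000 Bond=-65.3267
V0=13.1831

Under the risk-neutral measure, an up-move has probability p* = (R−d)/(u−d) = 0.3448 and values discount at R = 1.01.
Payoff layer (t=3): V(3,0)=13.2300, V(3,1)=3.5804, V(3,2)=25.7480, V(3,3)=54.9800
(2,0): S=57.9670. Δ = (V_up−V_dn)/(S_up−S_dn) = (3.5804−13.2300)/(69.5604−52.7500) = -0.5740. V = [p*·3.5804 + (1−p*)·13.2300]/1.01 = 9.8045. B = V − Δ·S = 43.0791.
(2,1): S=76.4400. Δ = (V_up−V_dn)/(S_up−S_dn) = (25.7480−3.5804)/(91.7280−69.5604) = 1.0000. V = [p*·25.7480 + (1−p*)·3.5804]/1.01 = 11.1133. B = V − Δ·S = -65.3267.
(2,2): S=100.8000. Δ = (V_up−V_dn)/(S_up−S_dn) = (54.9800−25.7480)/(120.9600−91.7280) = 1.0000. V = [p*·54.9800 + (1−p*)·25.7480]/1.01 = 35.4733. B = V − Δ·S = -65.3267.
(1,0): S=63.7000. Δ = (V_up−V_dn)/(S_up−S_dn) = (11.1133−9.8045)/(76.4400−57.9670) = 0.0708. V = [p*·11.1133 + (1−p*)·9.8045]/1.01 = 10.1543. B = V − Δ·S = 5.6414.
(1,1): S=84.0000. Δ = (V_up−V_dn)/(S_up−S_dn) = (35.4733−11.1133)/(100.8000−76.4400) = 1.0000. V = [p*·35.4733 + (1−p*)·11.1133]/1.01 = 19.3201. B = V − Δ·S = -64.6799.
(0,0): S=70.0000. Δ = (V_up−V_dn)/(S_up−S_dn) = (19.3201−10.1543)/(84.0000−63.7000) = 0.4515. V = [p*·19.3201 + (1−p*)·10.1543]/1.01 = 13.1831. B = V − Δ·S = -18.4231.
Each (Δ,B) replicates both successor values, so the strategy is self-financing and V0 is arbitrage-free.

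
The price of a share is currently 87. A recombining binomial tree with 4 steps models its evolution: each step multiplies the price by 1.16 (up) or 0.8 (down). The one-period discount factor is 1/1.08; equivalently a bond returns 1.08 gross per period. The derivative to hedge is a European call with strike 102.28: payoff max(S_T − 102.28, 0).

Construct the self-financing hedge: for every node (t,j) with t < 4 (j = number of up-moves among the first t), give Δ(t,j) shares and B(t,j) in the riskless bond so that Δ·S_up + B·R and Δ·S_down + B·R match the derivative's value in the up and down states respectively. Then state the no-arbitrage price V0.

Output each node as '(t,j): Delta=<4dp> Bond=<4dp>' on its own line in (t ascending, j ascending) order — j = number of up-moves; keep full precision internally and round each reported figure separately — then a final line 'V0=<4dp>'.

No-arbitrage ⇒ martingale measure with p* = (R−d)/(u−d) = 0.7778.
At expiry t=4: V(4,0)=0.0000, V(4,1)=0.0000, V(4,2)=0.0000, V(4,3)=6.3584, V(4,4)=55.2456
(3,0): S=44.5440. Δ = (V_up−V_dn)/(S_up−S_dn) = (0.0000−0.0000)/(51.6710−35.6352) = 0.0000. V = [p*·0.0000 + (1−p*)·0.0000]/1.08 = 0.0000. B = V − Δ·S = 0.0000.
(3,1): S=64.5888. Δ = (V_up−V_dn)/(S_up−S_dn) = (0.0000−0.0000)/(74.9230−51.6710) = 0.0000. V = [p*·0.0000 + (1−p*)·0.0000]/1.08 = 0.0000. B = V − Δ·S = 0.0000.
(3,2): S=93.6538. Δ = (V_up−V_dn)/(S_up−S_dn) = (6.3584−0.0000)/(108.6384−74.9230) = 0.1886. V = [p*·6.3584 + (1−p*)·0.0000]/1.08 = 4.5791. B = V − Δ·S = -13.0830.
(3,3): S=135.7980. Δ = (V_up−V_dn)/(S_up−S_dn) = (55.2456−6.3584)/(157.5256−108.6384) = 1.0000. V = [p*·55.2456 + (1−p*)·6.3584]/1.08 = 41.0942. B = V − Δ·S = -94.7037.
(2,0): S=55.6800. Δ = (V_up−V_dn)/(S_up−S_dn) = (0.0000−0.0000)/(64.5888−44.5440) = 0.0000. V = [p*·0.0000 + (1−p*)·0.0000]/1.08 = 0.0000. B = V − Δ·S = 0.0000.
(2,1): S=80.7360. Δ = (V_up−V_dn)/(S_up−S_dn) = (4.5791−0.0000)/(93.6538−64.5888) = 0.1575. V = [p*·4.5791 + (1−p*)·0.0000]/1.08 = 3.2977. B = V − Δ·S = -9.4219.
(2,2): S=117.0672. Δ = (V_up−V_dn)/(S_up−S_dn) = (41.0942−4.5791)/(135.7980−93.6538) = 0.8664. V = [p*·41.0942 + (1−p*)·4.5791]/1.08 = 30.5368. B = V − Δ·S = -70.8942.
(1,0): S=69.6000. Δ = (V_up−V_dn)/(S_up−S_dn) = (3.2977−0.0000)/(80.7360−55.6800) = 0.1316. V = [p*·3.2977 + (1−p*)·0.0000]/1.08 = 2.3749. B = V − Δ·S = -6.7854.
(1,1): S=100.9200. Δ = (V_up−V_dn)/(S_up−S_dn) = (30.5368−3.2977)/(117.0672−80.7360) = 0.7497. V = [p*·30.5368 + (1−p*)·3.2977]/1.08 = 22.6701. B = V − Δ·S = -52.9942.
(0,0): S=87.0000. Δ = (V_up−V_dn)/(S_up−S_dn) = (22.6701−2.3749)/(100.9200−69.6000) = 0.6480. V = [p*·22.6701 + (1−p*)·2.3749]/1.08 = 16.8148. B = V − Δ·S = -39.5607.
Root portfolio cost Δ·87+B reproduces V0=16.8148.

(0,0): Delta=0.6480 Bond=-39.5607
(1,0): Delta=0.1316 Bond=-6.7854
(1,1): Delta=0.7497 Bond=-52.9942
(2,0): Delta=0.0000 Bond=0.0000
(2,1): Delta=0.1575 Bond=-9.4219
(2,2): Delta=0.8664 Bond=-70.8942
(3,0): Delta=0.0000 Bond=0.0000
(3,1): Delta=0.0000 Bond=0.0000
(3,2): Delta=0.1886 Bond=-13.0830
(3,3): Delta=1.0000 Bond=-94.7037
V0=16.8148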